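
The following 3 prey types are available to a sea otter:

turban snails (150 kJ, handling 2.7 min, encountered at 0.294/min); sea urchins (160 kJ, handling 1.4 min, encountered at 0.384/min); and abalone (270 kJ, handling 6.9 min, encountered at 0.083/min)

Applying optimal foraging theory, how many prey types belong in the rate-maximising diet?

2

E/h in descending order: sea urchins 114, turban snails 55.6, abalone 39.1 kJ/min. The optimal diet is the largest prefix of this list for which every included type satisfies E_i/h_i > R on the types above it.
Rate on top 1: 39.96. turban snails: 55.6 > 39.96 → include.
Rate on top 2: 45.27. abalone: 39.1 < 45.27 → exclude; stop.
Optimal diet: sea urchins, turban snails — 2 of 3 types.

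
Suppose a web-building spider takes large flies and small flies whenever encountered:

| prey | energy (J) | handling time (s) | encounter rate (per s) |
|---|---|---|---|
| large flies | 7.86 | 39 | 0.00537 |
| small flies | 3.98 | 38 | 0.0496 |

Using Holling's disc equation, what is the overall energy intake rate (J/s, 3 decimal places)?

Energy encountered per unit search time: 0.00537×7.86 + 0.0496×3.98 = 0.2396 J/s.
Handling time per unit search time: 0.00537×39 + 0.0496×38 = 2.094.
Rate = 0.2396/(1 + 2.094) = 0.07744 J/s.

0.077 J/s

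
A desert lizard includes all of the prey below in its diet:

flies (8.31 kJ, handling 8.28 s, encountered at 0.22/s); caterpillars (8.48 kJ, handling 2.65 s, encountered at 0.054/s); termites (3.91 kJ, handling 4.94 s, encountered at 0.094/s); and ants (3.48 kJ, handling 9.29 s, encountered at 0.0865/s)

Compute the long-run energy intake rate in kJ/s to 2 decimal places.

R = (0.22×8.31 + 0.054×8.48 + 0.094×3.91 + 0.0865×3.48) / (1 + 0.22×8.28 + 0.054×2.65 + 0.094×4.94 + 0.0865×9.29) = 2.955/4.233 = 0.6981 kJ/s.

0.70 kJ/s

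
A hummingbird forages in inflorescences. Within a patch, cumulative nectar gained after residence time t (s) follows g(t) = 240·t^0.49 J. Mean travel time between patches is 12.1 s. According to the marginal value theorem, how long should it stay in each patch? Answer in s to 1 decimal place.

Optimal t* satisfies g'(t*) = g(t*)/(T + t*).
g'(t) = 0.49·240·t^-0.51. Setting 0.49·240·t^-0.51 = 240·t^0.49/(12.1+t) gives 0.49(12.1+t) = t, so 0.51·t = 0.49×12.1.
t* = 0.49×12.1/0.51 = 11.63 s.

11.6 s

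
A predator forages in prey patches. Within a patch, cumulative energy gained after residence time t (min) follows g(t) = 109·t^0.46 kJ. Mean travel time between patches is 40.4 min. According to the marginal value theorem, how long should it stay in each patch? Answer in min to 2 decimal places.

By the marginal value theorem, leave when the instantaneous gain rate g'(t) equals the habitat-wide average g(t)/(T + t).
g'(t) = 0.46·109·t^-0.54. Setting 0.46·109·t^-0.54 = 109·t^0.46/(40.4+t) gives 0.46(40.4+t) = t, so 0.54·t = 0.46×40.4.
t* = 0.46×40.4/0.54 = 34.41 min.

34.41 min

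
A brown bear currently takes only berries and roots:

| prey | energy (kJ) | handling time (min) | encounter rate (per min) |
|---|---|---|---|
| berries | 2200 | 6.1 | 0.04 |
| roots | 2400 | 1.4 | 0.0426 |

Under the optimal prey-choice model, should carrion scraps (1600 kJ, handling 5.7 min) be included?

Current rate: (0.04×2200 + 0.0426×2400)/(1 + 0.04×6.1 + 0.0426×1.4) = 145.9 kJ/min.
Profitability of carrion scraps: 1600/5.7 = 280.7 kJ/min.
Since 280.7 > R, including carrion scraps increases the long-run rate.

Yes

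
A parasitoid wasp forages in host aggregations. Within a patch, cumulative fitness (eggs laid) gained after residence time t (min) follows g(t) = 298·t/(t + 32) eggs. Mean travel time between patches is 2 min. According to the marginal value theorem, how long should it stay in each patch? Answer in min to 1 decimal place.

By the marginal value theorem, leave when the instantaneous gain rate g'(t) equals the habitat-wide average g(t)/(T + t).
g'(t) = 298·32/(t + 32)². Setting 298·32/(t+32)² = 298t/[(t+32)(2+t)] gives 32(2+t) = t(t+32), so t² = 32×2 = 64.
t* = √64 = 8 min.

8.0 min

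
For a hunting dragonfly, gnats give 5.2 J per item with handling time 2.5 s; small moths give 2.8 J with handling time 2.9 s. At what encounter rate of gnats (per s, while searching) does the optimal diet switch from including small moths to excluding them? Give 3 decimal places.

Drop small moths once their profitability E₂/h₂ falls below the rate achievable on gnats alone: E₂/h₂ = λE₁/(1 + λh₁).
Solve for λ: λE₁h₂ = E₂(1 + λh₁) → λ(E₁h₂ − E₂h₁) = E₂ → λ = E₂/(E₁h₂ − E₂h₁).
λ = 2.8/(5.2×2.9 − 2.8×2.5) = 2.8/8.08 = 0.3465 per s.

0.347 per s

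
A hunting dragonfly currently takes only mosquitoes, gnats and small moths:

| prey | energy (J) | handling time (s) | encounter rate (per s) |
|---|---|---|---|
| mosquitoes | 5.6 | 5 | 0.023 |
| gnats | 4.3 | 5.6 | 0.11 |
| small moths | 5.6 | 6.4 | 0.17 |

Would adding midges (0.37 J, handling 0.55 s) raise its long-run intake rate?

Yes

On mosquitoes, gnats and small moths alone, R = ΣλE/(1+Σλh) = 1.554/2.819 = 0.5512 J/s.
midges: E/h = 0.37/0.55 = 0.6727 J/s.
Since 0.6727 > R, including midges increases the long-run rate.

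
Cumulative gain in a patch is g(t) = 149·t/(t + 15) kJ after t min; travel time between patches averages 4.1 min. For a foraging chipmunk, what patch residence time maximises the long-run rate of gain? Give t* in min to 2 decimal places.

7.84 min

Optimal t* satisfies g'(t*) = g(t*)/(T + t*).
g'(t) = 149·15/(t + 15)². Setting 149·15/(t+15)² = 149t/[(t+15)(4.1+t)] gives 15(4.1+t) = t(t+15), so t² = 15×4.1 = 61.5.
t* = √61.5 = 7.842 min.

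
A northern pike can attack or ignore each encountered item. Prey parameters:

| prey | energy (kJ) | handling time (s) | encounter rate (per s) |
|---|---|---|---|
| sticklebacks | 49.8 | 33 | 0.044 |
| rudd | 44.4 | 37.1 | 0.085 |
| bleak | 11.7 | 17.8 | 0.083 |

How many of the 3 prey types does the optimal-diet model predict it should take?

Profitabilities (E/h, kJ/s): sticklebacks 1.51, rudd 1.2, bleak 0.657. Add prey in this order while the next type's profitability exceeds the intake rate on those already taken.
Rate on top 1: 0.8936. rudd: 1.2 > 0.8936 → include.
Rate on top 2: 1.064. bleak: 0.657 < 1.064 → exclude; stop.
Optimal diet: sticklebacks, rudd — 2 of 3 types.

2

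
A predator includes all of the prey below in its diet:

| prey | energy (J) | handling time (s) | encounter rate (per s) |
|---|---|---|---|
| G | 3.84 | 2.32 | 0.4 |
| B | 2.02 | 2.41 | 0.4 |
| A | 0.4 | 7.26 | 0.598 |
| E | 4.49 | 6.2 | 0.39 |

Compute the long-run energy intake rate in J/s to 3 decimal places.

R = Σλ_iE_i / (1 + Σλ_ih_i)
Numerator: 0.4×3.84 + 0.4×2.02 + 0.598×0.4 + 0.39×4.49 = 4.334
Denominator: 1 + 0.4×2.32 + 0.4×2.41 + 0.598×7.26 + 0.39×6.2 = 9.651
R = 4.334/9.651 = 0.4491 J/s

0.449 J/s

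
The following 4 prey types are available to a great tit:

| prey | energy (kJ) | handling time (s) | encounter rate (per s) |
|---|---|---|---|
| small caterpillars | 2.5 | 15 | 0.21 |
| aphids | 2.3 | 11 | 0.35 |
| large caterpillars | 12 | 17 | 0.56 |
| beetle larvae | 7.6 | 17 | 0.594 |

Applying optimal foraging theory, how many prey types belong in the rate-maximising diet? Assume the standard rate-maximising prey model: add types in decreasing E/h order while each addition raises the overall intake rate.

1

Rank by E/h (kJ/s): large caterpillars 0.706, beetle larvae 0.447, aphids 0.209, small caterpillars 0.167. Include each in turn until the next type's E/h falls below the running intake rate.
Rate on top 1: 0.6388. beetle larvae: 0.447 < 0.6388 → exclude; stop.
Optimal diet: large caterpillars — 1 of 4 types.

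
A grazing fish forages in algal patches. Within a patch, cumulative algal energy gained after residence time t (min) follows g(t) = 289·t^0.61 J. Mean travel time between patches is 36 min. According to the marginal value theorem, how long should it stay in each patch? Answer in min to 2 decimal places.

By the marginal value theorem, leave when the instantaneous gain rate g'(t) equals the habitat-wide average g(t)/(T + t).
g'(t) = 0.61·289·t^-0.39. Setting 0.61·289·t^-0.39 = 289·t^0.61/(36+t) gives 0.61(36+t) = t, so 0.39·t = 0.61×36.
t* = 0.61×36/0.39 = 56.31 min.

56.31 min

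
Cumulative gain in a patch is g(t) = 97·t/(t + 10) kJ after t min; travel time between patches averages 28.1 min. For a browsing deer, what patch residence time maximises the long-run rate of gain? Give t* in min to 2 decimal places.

Maximise g(t)/(T+t): set derivative to zero → g'(t)(T+t) = g(t).
g'(t) = 97·10/(t + 10)². Setting 97·10/(t+10)² = 97t/[(t+10)(28.1+t)] gives 10(28.1+t) = t(t+10), so t² = 10×28.1 = 281.
t* = √281 = 16.76 min.

16.76 min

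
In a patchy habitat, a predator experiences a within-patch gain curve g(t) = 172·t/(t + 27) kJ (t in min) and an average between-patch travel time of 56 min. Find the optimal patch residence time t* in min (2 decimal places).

38.88 min

By the marginal value theorem, leave when the instantaneous gain rate g'(t) equals the habitat-wide average g(t)/(T + t).
g'(t) = 172·27/(t + 27)². Setting 172·27/(t+27)² = 172t/[(t+27)(56+t)] gives 27(56+t) = t(t+27), so t² = 27×56 = 1512.
t* = √1512 = 38.88 min.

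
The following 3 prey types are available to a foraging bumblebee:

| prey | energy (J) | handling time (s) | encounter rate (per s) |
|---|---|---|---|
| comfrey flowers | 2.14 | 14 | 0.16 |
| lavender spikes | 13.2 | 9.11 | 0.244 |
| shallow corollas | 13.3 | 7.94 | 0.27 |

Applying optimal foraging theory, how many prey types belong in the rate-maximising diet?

E/h in descending order: shallow corollas 1.68, lavender spikes 1.45, comfrey flowers 0.153 J/s. The optimal diet is the largest prefix of this list for which every included type satisfies E_i/h_i > R on the types above it.
Rate on top 1: 1.142. lavender spikes: 1.45 > 1.142 → include.
Rate on top 2: 1.269. comfrey flowers: 0.153 < 1.269 → exclude; stop.
Optimal diet: shallow corollas, lavender spikes — 2 of 3 types.

2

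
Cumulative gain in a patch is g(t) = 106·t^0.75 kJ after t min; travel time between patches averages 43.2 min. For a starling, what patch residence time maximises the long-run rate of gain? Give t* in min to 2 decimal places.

129.60 min

By the marginal value theorem, leave when the instantaneous gain rate g'(t) equals the habitat-wide average g(t)/(T + t).
g'(t) = 0.75·106·t^-0.25. Setting 0.75·106·t^-0.25 = 106·t^0.75/(43.2+t) gives 0.75(43.2+t) = t, so 0.25·t = 0.75×43.2.
t* = 0.75×43.2/0.25 = 129.6 min.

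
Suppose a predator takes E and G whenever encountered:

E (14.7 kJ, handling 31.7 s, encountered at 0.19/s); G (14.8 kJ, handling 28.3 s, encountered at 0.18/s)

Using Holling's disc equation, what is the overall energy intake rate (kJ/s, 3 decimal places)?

R = (0.19×14.7 + 0.18×14.8) / (1 + 0.19×31.7 + 0.18×28.3) = 5.457/12.12 = 0.4504 kJ/s.

0.450 kJ/s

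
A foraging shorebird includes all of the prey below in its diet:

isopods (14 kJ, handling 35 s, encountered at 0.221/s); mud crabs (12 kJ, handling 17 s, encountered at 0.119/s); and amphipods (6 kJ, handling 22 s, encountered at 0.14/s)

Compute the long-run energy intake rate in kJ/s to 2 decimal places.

0.39 kJ/s

R = Σλ_iE_i / (1 + Σλ_ih_i)
Numerator: 0.221×14 + 0.119×12 + 0.14×6 = 5.362
Denominator: 1 + 0.221×35 + 0.119×17 + 0.14×22 = 13.84
R = 5.362/13.84 = 0.3875 kJ/s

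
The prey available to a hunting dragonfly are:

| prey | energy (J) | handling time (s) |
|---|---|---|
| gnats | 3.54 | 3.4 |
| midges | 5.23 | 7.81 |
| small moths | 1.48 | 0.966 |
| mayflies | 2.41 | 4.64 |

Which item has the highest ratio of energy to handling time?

small moths

Profitability E/h (J/s): gnats = 3.54/3.4 = 1.04, midges = 5.23/7.81 = 0.67, small moths = 1.48/0.966 = 1.53, mayflies = 2.41/4.64 = 0.519.
Ranked: small moths > gnats > midges > mayflies.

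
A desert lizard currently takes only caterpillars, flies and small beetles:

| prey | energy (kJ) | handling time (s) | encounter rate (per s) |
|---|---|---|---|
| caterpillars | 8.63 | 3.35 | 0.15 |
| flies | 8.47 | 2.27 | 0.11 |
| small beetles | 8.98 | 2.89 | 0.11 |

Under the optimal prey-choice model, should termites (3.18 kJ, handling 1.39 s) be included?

Intake rate on the current diet: R = (0.15×8.63 + 0.11×8.47 + 0.11×8.98) / (1 + 0.15×3.35 + 0.11×2.27 + 0.11×2.89) = 3.214/2.07 = 1.553 kJ/s.
termites: E/h = 3.18/1.39 = 2.288 kJ/s.
Since 2.288 > R, including termites increases the long-run rate.

Yes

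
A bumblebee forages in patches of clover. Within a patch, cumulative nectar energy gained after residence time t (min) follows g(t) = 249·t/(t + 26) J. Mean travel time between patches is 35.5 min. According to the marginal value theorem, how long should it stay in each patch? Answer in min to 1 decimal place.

Maximise g(t)/(T+t): set derivative to zero → g'(t)(T+t) = g(t).
g'(t) = 249·26/(t + 26)². Setting 249·26/(t+26)² = 249t/[(t+26)(35.5+t)] gives 26(35.5+t) = t(t+26), so t² = 26×35.5 = 923.
t* = √923 = 30.38 min.

30.4 min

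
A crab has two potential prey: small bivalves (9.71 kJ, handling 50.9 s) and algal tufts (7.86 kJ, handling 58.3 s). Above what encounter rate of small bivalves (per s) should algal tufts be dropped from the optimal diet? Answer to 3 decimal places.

0.047 per s

At the threshold, the rate on small bivalves alone equals the profitability of algal tufts: λ·9.71/(1 + λ·50.9) = 7.86/58.3 = 0.1348.
Rearranging, λ(9.71 − 0.1348×50.9) = 0.1348, so λ = 0.1348/2.848 = 0.04734 per s.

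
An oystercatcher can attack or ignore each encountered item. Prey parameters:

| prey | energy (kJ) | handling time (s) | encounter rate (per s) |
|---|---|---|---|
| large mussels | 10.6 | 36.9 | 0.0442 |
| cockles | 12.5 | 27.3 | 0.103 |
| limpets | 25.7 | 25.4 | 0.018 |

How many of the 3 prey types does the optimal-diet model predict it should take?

2

E/h in descending order: limpets 1.01, cockles 0.458, large mussels 0.287 kJ/s. The optimal diet is the largest prefix of this list for which every included type satisfies E_i/h_i > R on the types above it.
Rate on top 1: 0.3175. cockles: 0.458 > 0.3175 → include.
Rate on top 2: 0.4099. large mussels: 0.287 < 0.4099 → exclude; stop.
Optimal diet: limpets, cockles — 2 of 3 types.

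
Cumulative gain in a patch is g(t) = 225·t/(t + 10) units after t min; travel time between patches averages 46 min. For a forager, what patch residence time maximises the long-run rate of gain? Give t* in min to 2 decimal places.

Optimal t* satisfies g'(t*) = g(t*)/(T + t*).
g'(t) = 225·10/(t + 10)². Setting 225·10/(t+10)² = 225t/[(t+10)(46+t)] gives 10(46+t) = t(t+10), so t² = 10×46 = 460.
t* = √460 = 21.45 min.

21.45 min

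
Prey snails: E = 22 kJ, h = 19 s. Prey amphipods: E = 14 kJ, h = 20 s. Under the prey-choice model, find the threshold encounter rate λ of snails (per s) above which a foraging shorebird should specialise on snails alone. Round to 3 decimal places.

0.080 per s

At the threshold, the rate on snails alone equals the profitability of amphipods: λ·22/(1 + λ·19) = 14/20 = 0.7.
Rearranging, λ(22 − 0.7×19) = 0.7, so λ = 0.7/8.7 = 0.08046 per s.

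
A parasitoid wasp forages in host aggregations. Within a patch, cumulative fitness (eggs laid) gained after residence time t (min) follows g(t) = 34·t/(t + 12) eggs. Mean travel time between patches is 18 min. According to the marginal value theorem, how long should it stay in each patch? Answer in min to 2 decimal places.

Maximise g(t)/(T+t): set derivative to zero → g'(t)(T+t) = g(t).
g'(t) = 34·12/(t + 12)². Setting 34·12/(t+12)² = 34t/[(t+12)(18+t)] gives 12(18+t) = t(t+12), so t² = 12×18 = 216.
t* = √216 = 14.7 min.

14.70 min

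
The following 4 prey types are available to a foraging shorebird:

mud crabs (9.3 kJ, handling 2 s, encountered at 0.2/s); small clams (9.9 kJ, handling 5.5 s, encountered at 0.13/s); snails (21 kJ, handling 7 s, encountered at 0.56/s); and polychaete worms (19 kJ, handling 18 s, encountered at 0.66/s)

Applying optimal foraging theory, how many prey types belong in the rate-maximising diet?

Rank by E/h (kJ/s): mud crabs 4.65, snails 3, small clams 1.8, polychaete worms 1.06. Include each in turn until the next type's E/h falls below the running intake rate.
Rate on top 1: 1.329. snails: 3 > 1.329 → include.
Rate on top 2: 2.56. small clams: 1.8 < 2.56 → exclude; stop.
Optimal diet: mud crabs, snails — 2 of 4 types.

2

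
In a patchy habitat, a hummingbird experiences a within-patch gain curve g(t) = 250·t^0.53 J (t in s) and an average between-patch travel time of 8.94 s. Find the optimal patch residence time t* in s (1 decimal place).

10.1 s

By the marginal value theorem, leave when the instantaneous gain rate g'(t) equals the habitat-wide average g(t)/(T + t).
g'(t) = 0.53·250·t^-0.47. Setting 0.53·250·t^-0.47 = 250·t^0.53/(8.94+t) gives 0.53(8.94+t) = t, so 0.47·t = 0.53×8.94.
t* = 0.53×8.94/0.47 = 10.08 s.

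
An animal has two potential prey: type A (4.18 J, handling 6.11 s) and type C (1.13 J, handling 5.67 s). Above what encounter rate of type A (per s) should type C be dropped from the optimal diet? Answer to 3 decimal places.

The zero-one rule: include type C iff E₂/h₂ > λE₁/(1+λh₁). Equality gives the switch point.
λE₁h₂ = E₂ + λE₂h₁ ⇒ λ = E₂/(E₁h₂ − E₂h₁) = 1.13/(23.7 − 6.904) = 0.06728 per s.

0.067 per s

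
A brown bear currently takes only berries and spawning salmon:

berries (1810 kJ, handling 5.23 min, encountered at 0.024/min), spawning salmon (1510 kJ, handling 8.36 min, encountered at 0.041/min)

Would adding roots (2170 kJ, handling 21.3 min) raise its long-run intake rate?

Current rate: (0.024×1810 + 0.041×1510)/(1 + 0.024×5.23 + 0.041×8.36) = 71.75 kJ/min.
roots: E/h = 2170/21.3 = 101.9 kJ/min.
Since 101.9 > R, including roots increases the long-run rate.

Yes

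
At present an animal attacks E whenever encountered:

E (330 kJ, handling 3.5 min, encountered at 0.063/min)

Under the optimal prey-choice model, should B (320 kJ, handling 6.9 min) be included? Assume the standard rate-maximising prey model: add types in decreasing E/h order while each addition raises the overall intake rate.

Current rate: (0.063×330)/(1 + 0.063×3.5) = 17.03 kJ/min.
B: E/h = 320/6.9 = 46.38 kJ/min.
46.38 > 17.03, so adding B raises the average — include it.

Yes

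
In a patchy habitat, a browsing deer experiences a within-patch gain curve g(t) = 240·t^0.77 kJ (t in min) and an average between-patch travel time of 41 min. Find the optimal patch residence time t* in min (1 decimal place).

By the marginal value theorem, leave when the instantaneous gain rate g'(t) equals the habitat-wide average g(t)/(T + t).
g'(t) = 0.77·240·t^-0.23. Setting 0.77·240·t^-0.23 = 240·t^0.77/(41+t) gives 0.77(41+t) = t, so 0.23·t = 0.77×41.
t* = 0.77×41/0.23 = 137.3 min.

137.3 min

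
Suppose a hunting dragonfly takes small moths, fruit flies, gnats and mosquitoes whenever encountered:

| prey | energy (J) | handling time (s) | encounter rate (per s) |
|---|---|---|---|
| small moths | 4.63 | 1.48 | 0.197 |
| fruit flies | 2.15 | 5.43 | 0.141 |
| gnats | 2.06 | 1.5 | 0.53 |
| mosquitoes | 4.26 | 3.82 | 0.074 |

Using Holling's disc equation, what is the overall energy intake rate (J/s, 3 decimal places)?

R = Σλ_iE_i / (1 + Σλ_ih_i)
Numerator: 0.197×4.63 + 0.141×2.15 + 0.53×2.06 + 0.074×4.26 = 2.622
Denominator: 1 + 0.197×1.48 + 0.141×5.43 + 0.53×1.5 + 0.074×3.82 = 3.135
R = 2.622/3.135 = 0.8365 J/s

0.836 J/s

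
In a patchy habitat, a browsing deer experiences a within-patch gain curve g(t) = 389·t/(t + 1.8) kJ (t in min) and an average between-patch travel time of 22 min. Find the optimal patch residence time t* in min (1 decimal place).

6.3 min

By the marginal value theorem, leave when the instantaneous gain rate g'(t) equals the habitat-wide average g(t)/(T + t).
g'(t) = 389·1.8/(t + 1.8)². Setting 389·1.8/(t+1.8)² = 389t/[(t+1.8)(22+t)] gives 1.8(22+t) = t(t+1.8), so t² = 1.8×22 = 39.6.
t* = √39.6 = 6.293 min.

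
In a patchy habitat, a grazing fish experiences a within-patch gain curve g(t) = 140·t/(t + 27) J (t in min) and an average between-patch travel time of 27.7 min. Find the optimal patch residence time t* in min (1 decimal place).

By the marginal value theorem, leave when the instantaneous gain rate g'(t) equals the habitat-wide average g(t)/(T + t).
g'(t) = 140·27/(t + 27)². Setting 140·27/(t+27)² = 140t/[(t+27)(27.7+t)] gives 27(27.7+t) = t(t+27), so t² = 27×27.7 = 747.9.
t* = √747.9 = 27.35 min.

27.3 min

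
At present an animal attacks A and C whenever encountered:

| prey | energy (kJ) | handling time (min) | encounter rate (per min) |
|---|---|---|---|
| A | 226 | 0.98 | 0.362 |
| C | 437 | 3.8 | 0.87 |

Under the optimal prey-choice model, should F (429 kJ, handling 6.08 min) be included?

On A and C alone, R = ΣλE/(1+Σλh) = 462/4.661 = 99.13 kJ/min.
F: E/h = 429/6.08 = 70.56 kJ/min.
70.56 < 99.13, so adding F would lower the average — exclude it.

No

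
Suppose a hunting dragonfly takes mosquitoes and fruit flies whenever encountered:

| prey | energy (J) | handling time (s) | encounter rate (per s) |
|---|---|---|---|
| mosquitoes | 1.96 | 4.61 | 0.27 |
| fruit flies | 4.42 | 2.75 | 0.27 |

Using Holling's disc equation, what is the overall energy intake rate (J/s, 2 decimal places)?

Energy encountered per unit search time: 0.27×1.96 + 0.27×4.42 = 1.723 J/s.
Handling time per unit search time: 0.27×4.61 + 0.27×2.75 = 1.987.
Rate = 1.723/(1 + 1.987) = 0.5767 J/s.

0.58 J/s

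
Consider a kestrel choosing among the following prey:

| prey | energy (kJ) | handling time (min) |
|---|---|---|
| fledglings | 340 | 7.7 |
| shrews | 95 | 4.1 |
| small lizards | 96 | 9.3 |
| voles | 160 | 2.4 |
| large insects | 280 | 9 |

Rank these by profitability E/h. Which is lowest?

small lizards

Profitability E/h (kJ/min): fledglings = 340/7.7 = 44.2, shrews = 95/4.1 = 23.2, small lizards = 96/9.3 = 10.3, voles = 160/2.4 = 66.7, large insects = 280/9 = 31.1.
Ranked: voles > fledglings > large insects > shrews > small lizards.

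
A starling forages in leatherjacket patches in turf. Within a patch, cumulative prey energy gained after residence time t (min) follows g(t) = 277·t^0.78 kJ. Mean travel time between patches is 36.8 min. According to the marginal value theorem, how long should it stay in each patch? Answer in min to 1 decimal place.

130.5 min

Maximise g(t)/(T+t): set derivative to zero → g'(t)(T+t) = g(t).
g'(t) = 0.78·277·t^-0.22. Setting 0.78·277·t^-0.22 = 277·t^0.78/(36.8+t) gives 0.78(36.8+t) = t, so 0.22·t = 0.78×36.8.
t* = 0.78×36.8/0.22 = 130.5 min.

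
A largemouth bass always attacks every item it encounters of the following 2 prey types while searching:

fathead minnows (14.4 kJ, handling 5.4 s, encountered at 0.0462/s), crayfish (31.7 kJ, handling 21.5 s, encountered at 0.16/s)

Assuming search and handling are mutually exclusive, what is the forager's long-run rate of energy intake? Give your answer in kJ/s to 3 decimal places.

1.223 kJ/s

R = (0.0462×14.4 + 0.16×31.7) / (1 + 0.0462×5.4 + 0.16×21.5) = 5.737/4.689 = 1.223 kJ/s.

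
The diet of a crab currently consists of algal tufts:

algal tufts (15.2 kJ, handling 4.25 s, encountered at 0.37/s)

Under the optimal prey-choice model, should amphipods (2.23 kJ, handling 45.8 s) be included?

No

On algal tufts alone, R = ΣλE/(1+Σλh) = 5.624/2.572 = 2.186 kJ/s.
Profitability of amphipods: 2.23/45.8 = 0.04869 kJ/s.
0.04869 < 2.186, so adding amphipods would lower the average — exclude it.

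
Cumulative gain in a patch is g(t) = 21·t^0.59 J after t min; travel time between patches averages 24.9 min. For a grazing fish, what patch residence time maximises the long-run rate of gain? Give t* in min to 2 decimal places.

35.83 min

By the marginal value theorem, leave when the instantaneous gain rate g'(t) equals the habitat-wide average g(t)/(T + t).
g'(t) = 0.59·21·t^-0.41. Setting 0.59·21·t^-0.41 = 21·t^0.59/(24.9+t) gives 0.59(24.9+t) = t, so 0.41·t = 0.59×24.9.
t* = 0.59×24.9/0.41 = 35.83 min.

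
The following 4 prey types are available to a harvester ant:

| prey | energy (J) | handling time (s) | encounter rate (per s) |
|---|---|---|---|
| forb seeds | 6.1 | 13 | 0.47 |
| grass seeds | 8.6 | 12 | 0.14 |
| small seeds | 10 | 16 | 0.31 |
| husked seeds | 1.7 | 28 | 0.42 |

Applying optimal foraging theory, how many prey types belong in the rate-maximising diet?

E/h in descending order: grass seeds 0.717, small seeds 0.625, forb seeds 0.469, husked seeds 0.0607 J/s. The optimal diet is the largest prefix of this list for which every included type satisfies E_i/h_i > R on the types above it.
Rate on top 1: 0.4493. small seeds: 0.625 > 0.4493 → include.
Rate on top 2: 0.5634. forb seeds: 0.469 < 0.5634 → exclude; stop.
Optimal diet: grass seeds, small seeds — 2 of 4 types.

2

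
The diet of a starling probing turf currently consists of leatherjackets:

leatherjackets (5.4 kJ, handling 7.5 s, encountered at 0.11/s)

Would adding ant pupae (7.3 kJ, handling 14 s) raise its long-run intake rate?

Yes

On leatherjackets alone, R = ΣλE/(1+Σλh) = 0.594/1.825 = 0.3255 kJ/s.
Profitability of ant pupae: 7.3/14 = 0.5214 kJ/s.
Since 0.5214 > R, including ant pupae increases the long-run rate.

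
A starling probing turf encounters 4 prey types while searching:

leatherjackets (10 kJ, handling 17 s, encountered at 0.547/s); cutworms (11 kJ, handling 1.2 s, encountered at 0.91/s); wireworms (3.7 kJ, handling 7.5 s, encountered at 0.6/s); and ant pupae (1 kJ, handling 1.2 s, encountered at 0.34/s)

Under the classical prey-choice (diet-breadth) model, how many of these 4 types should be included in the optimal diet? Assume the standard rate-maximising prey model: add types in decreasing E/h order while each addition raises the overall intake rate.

Profitabilities (E/h, kJ/s): cutworms 9.17, ant pupae 0.833, leatherjackets 0.588, wireworms 0.493. Add prey in this order while the next type's profitability exceeds the intake rate on those already taken.
Rate on top 1: 4.785. ant pupae: 0.833 < 4.785 → exclude; stop.
Optimal diet: cutworms — 1 of 4 types.

1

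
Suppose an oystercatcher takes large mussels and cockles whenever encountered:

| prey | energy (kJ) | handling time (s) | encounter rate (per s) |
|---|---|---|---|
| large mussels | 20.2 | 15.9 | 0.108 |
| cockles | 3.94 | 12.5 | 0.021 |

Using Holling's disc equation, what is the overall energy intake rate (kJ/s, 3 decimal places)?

0.760 kJ/s

R = Σλ_iE_i / (1 + Σλ_ih_i)
Numerator: 0.108×20.2 + 0.021×3.94 = 2.264
Denominator: 1 + 0.108×15.9 + 0.021×12.5 = 2.98
R = 2.264/2.98 = 0.7599 kJ/s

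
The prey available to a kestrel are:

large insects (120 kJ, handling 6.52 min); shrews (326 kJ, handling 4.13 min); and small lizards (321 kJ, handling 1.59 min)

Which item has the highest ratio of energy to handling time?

Profitability E/h (kJ/min): large insects = 120/6.52 = 18.4, shrews = 326/4.13 = 78.9, small lizards = 321/1.59 = 202.
Ranked: small lizards > shrews > large insects.

small lizards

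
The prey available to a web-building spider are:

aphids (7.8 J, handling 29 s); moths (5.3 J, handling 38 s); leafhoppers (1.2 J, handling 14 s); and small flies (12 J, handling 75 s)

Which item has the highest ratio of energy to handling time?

aphids

In descending order of E/h:
aphids: 7.8/29 = 0.269 J/s
small flies: 12/75 = 0.16 J/s
moths: 5.3/38 = 0.139 J/s
leafhoppers: 1.2/14 = 0.0857 J/s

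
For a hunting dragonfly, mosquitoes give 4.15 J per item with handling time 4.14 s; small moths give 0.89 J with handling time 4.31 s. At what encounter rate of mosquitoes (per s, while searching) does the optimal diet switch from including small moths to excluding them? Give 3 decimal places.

Drop small moths once their profitability E₂/h₂ falls below the rate achievable on mosquitoes alone: E₂/h₂ = λE₁/(1 + λh₁).
Solve for λ: λE₁h₂ = E₂(1 + λh₁) → λ(E₁h₂ − E₂h₁) = E₂ → λ = E₂/(E₁h₂ − E₂h₁).
λ = 0.89/(4.15×4.31 − 0.89×4.14) = 0.89/14.2 = 0.06267 per s.

0.063 per s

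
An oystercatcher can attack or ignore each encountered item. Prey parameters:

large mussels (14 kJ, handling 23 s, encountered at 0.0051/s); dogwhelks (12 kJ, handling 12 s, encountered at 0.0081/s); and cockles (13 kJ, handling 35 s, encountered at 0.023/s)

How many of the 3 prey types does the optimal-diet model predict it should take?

3

Profitabilities (E/h, kJ/s): dogwhelks 1, large mussels 0.609, cockles 0.371. Add prey in this order while the next type's profitability exceeds the intake rate on those already taken.
Rate on top 1: 0.08859. large mussels: 0.609 > 0.08859 → include.
Rate on top 2: 0.1388. cockles: 0.371 > 0.1388 → include.
Optimal diet: dogwhelks, large mussels, cockles — 3 of 3 types.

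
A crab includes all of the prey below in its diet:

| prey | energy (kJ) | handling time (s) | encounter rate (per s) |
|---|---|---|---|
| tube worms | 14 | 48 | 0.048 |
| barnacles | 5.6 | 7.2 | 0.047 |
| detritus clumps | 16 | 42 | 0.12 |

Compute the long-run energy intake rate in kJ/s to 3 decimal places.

R = Σλ_iE_i / (1 + Σλ_ih_i)
Numerator: 0.048×14 + 0.047×5.6 + 0.12×16 = 2.855
Denominator: 1 + 0.048×48 + 0.047×7.2 + 0.12×42 = 8.682
R = 2.855/8.682 = 0.3288 kJ/s

0.329 kJ/s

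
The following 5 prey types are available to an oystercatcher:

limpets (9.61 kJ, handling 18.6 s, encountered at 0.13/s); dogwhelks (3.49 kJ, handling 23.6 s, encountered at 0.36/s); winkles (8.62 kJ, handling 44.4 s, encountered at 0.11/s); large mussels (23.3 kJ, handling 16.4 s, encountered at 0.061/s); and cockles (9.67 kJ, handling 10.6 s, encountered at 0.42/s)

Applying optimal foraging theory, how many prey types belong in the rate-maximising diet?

E/h in descending order: large mussels 1.42, cockles 0.912, limpets 0.517, winkles 0.194, dogwhelks 0.148 kJ/s. The optimal diet is the largest prefix of this list for which every included type satisfies E_i/h_i > R on the types above it.
Rate on top 1: 0.7105. cockles: 0.912 > 0.7105 → include.
Rate on top 2: 0.8497. limpets: 0.517 < 0.8497 → exclude; stop.
Optimal diet: large mussels, cockles — 2 of 5 types.

2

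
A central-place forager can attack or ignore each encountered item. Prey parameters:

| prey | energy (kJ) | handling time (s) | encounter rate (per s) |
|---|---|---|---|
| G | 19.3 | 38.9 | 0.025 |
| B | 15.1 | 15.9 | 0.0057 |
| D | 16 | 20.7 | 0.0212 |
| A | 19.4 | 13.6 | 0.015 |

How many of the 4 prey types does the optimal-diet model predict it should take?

4

Rank by E/h (kJ/s): A 1.43, B 0.95, D 0.773, G 0.496. Include each in turn until the next type's E/h falls below the running intake rate.
Rate on top 1: 0.2417. B: 0.95 > 0.2417 → include.
Rate on top 2: 0.2913. D: 0.773 > 0.2913 → include.
Rate on top 3: 0.4132. G: 0.496 > 0.4132 → include.
Optimal diet: A, B, D, G — 4 of 4 types.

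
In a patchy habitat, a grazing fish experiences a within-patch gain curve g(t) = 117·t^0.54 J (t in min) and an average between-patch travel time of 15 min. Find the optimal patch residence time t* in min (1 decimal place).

17.6 min

Optimal t* satisfies g'(t*) = g(t*)/(T + t*).
g'(t) = 0.54·117·t^-0.46. Setting 0.54·117·t^-0.46 = 117·t^0.54/(15+t) gives 0.54(15+t) = t, so 0.46·t = 0.54×15.
t* = 0.54×15/0.46 = 17.61 min.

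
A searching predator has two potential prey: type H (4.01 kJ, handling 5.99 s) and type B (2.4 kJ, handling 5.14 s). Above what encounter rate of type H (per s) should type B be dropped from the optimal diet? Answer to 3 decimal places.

0.385 per s

At the threshold, the rate on type H alone equals the profitability of type B: λ·4.01/(1 + λ·5.99) = 2.4/5.14 = 0.4669.
Rearranging, λ(4.01 − 0.4669×5.99) = 0.4669, so λ = 0.4669/1.213 = 0.3849 per s.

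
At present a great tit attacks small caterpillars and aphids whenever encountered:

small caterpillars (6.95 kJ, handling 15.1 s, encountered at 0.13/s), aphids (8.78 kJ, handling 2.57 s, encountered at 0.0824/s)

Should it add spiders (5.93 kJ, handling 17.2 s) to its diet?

Intake rate on the current diet: R = (0.13×6.95 + 0.0824×8.78) / (1 + 0.13×15.1 + 0.0824×2.57) = 1.627/3.175 = 0.5125 kJ/s.
spiders: E/h = 5.93/17.2 = 0.3448 kJ/s.
0.3448 < 0.5125, so adding spiders would lower the average — exclude it.

No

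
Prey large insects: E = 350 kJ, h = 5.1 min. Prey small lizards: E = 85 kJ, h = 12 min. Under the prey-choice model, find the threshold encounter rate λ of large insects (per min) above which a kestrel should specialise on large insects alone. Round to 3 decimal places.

0.023 per min

At the threshold, the rate on large insects alone equals the profitability of small lizards: λ·350/(1 + λ·5.1) = 85/12 = 7.083.
Rearranging, λ(350 − 7.083×5.1) = 7.083, so λ = 7.083/313.9 = 0.02257 per min.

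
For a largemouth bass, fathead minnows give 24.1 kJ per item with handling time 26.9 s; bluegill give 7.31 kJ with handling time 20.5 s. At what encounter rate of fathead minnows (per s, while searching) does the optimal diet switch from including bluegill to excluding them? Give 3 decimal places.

0.025 per s

Drop bluegill once their profitability E₂/h₂ falls below the rate achievable on fathead minnows alone: E₂/h₂ = λE₁/(1 + λh₁).
Solve for λ: λE₁h₂ = E₂(1 + λh₁) → λ(E₁h₂ − E₂h₁) = E₂ → λ = E₂/(E₁h₂ − E₂h₁).
λ = 7.31/(24.1×20.5 − 7.31×26.9) = 7.31/297.4 = 0.02458 per s.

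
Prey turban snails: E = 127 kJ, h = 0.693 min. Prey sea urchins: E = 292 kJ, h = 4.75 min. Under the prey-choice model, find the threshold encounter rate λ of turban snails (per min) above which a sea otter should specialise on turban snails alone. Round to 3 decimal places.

At the threshold, the rate on turban snails alone equals the profitability of sea urchins: λ·127/(1 + λ·0.693) = 292/4.75 = 61.47.
Rearranging, λ(127 − 61.47×0.693) = 61.47, so λ = 61.47/84.4 = 0.7284 per min.

0.728 per min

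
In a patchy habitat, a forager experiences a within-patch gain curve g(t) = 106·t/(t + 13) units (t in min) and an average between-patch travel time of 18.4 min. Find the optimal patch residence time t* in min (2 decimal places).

15.47 min

Optimal t* satisfies g'(t*) = g(t*)/(T + t*).
g'(t) = 106·13/(t + 13)². Setting 106·13/(t+13)² = 106t/[(t+13)(18.4+t)] gives 13(18.4+t) = t(t+13), so t² = 13×18.4 = 239.2.
t* = √239.2 = 15.47 min.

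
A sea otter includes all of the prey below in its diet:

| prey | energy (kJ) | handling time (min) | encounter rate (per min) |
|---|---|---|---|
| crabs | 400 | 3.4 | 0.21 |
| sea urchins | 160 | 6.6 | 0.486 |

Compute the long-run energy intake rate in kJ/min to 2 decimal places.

32.87 kJ/min

R = (0.21×400 + 0.486×160) / (1 + 0.21×3.4 + 0.486×6.6) = 161.8/4.922 = 32.87 kJ/min.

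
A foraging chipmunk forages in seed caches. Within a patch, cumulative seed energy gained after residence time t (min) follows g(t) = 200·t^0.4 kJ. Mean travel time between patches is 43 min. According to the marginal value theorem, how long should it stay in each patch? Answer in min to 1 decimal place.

28.7 min

Optimal t* satisfies g'(t*) = g(t*)/(T + t*).
g'(t) = 0.4·200·t^-0.6. Setting 0.4·200·t^-0.6 = 200·t^0.4/(43+t) gives 0.4(43+t) = t, so 0.60·t = 0.4×43.
t* = 0.4×43/0.60 = 28.67 min.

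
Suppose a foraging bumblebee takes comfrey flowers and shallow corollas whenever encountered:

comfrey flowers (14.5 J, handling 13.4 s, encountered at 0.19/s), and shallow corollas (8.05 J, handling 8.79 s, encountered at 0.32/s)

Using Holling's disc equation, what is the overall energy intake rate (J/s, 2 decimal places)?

Energy encountered per unit search time: 0.19×14.5 + 0.32×8.05 = 5.331 J/s.
Handling time per unit search time: 0.19×13.4 + 0.32×8.79 = 5.359.
Rate = 5.331/(1 + 5.359) = 0.8384 J/s.

0.84 J/s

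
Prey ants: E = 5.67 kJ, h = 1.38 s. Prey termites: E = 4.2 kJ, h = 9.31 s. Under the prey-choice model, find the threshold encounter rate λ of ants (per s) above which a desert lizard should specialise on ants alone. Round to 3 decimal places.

At the threshold, the rate on ants alone equals the profitability of termites: λ·5.67/(1 + λ·1.38) = 4.2/9.31 = 0.4511.
Rearranging, λ(5.67 − 0.4511×1.38) = 0.4511, so λ = 0.4511/5.047 = 0.08938 per s.

0.089 per s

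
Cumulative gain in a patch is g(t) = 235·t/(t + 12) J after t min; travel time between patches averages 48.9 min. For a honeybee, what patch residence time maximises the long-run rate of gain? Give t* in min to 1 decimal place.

Optimal t* satisfies g'(t*) = g(t*)/(T + t*).
g'(t) = 235·12/(t + 12)². Setting 235·12/(t+12)² = 235t/[(t+12)(48.9+t)] gives 12(48.9+t) = t(t+12), so t² = 12×48.9 = 586.8.
t* = √586.8 = 24.22 min.

24.2 min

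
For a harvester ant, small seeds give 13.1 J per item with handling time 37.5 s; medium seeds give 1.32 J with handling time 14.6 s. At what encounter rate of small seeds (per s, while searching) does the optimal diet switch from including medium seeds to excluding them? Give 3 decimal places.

0.009 per s

At the threshold, the rate on small seeds alone equals the profitability of medium seeds: λ·13.1/(1 + λ·37.5) = 1.32/14.6 = 0.09041.
Rearranging, λ(13.1 − 0.09041×37.5) = 0.09041, so λ = 0.09041/9.71 = 0.009312 per s.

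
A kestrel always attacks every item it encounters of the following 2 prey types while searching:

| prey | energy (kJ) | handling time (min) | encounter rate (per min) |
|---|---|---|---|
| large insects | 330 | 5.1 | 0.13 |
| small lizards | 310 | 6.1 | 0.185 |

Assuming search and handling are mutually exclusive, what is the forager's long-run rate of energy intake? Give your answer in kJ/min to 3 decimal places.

35.913 kJ/min

Energy encountered per unit search time: 0.13×330 + 0.185×310 = 100.2 kJ/min.
Handling time per unit search time: 0.13×5.1 + 0.185×6.1 = 1.791.
Rate = 100.2/(1 + 1.791) = 35.91 kJ/min.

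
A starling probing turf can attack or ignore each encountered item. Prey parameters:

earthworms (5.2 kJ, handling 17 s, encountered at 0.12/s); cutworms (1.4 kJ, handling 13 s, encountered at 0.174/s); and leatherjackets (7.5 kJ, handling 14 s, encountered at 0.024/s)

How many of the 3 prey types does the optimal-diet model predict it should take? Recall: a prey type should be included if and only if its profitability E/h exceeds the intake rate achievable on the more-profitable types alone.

2

Profitabilities (E/h, kJ/s): leatherjackets 0.536, earthworms 0.306, cutworms 0.108. Add prey in this order while the next type's profitability exceeds the intake rate on those already taken.
Rate on top 1: 0.1347. earthworms: 0.306 > 0.1347 → include.
Rate on top 2: 0.2382. cutworms: 0.108 < 0.2382 → exclude; stop.
Optimal diet: leatherjackets, earthworms — 2 of 3 types.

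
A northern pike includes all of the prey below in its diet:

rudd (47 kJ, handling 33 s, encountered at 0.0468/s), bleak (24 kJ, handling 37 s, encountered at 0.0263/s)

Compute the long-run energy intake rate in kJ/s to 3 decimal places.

0.805 kJ/s

R = (0.0468×47 + 0.0263×24) / (1 + 0.0468×33 + 0.0263×37) = 2.831/3.518 = 0.8048 kJ/s.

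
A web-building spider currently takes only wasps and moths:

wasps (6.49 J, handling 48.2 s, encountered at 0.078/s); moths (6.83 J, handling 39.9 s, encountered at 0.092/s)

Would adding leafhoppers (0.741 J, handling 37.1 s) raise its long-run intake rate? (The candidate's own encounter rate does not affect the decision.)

No

Intake rate on the current diet: R = (0.078×6.49 + 0.092×6.83) / (1 + 0.078×48.2 + 0.092×39.9) = 1.135/8.43 = 0.1346 J/s.
leafhoppers: E/h = 0.741/37.1 = 0.01997 J/s.
0.01997 < 0.1346, so adding leafhoppers would lower the average — exclude it.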